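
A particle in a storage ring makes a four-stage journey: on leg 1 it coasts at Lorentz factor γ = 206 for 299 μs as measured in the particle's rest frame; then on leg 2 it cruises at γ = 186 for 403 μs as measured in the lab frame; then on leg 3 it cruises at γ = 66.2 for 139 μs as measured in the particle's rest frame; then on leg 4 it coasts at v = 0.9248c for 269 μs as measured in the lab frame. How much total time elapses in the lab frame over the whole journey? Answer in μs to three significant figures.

Leg 1: γ = 206; Δt_1 = 206.0 × 299 = 6.159×10⁴ μs.
Leg 2: 403 μs is already measured in the lab frame.
Leg 3: γ = 66.2; Δt_3 = 66.20 × 139 = 9202 μs.
Leg 4: 269 μs is already measured in the lab frame.
Total: 6.159×10⁴ + 403.0 + 9202 + 269.0 μs.

Δt = 7.15×10⁴ μs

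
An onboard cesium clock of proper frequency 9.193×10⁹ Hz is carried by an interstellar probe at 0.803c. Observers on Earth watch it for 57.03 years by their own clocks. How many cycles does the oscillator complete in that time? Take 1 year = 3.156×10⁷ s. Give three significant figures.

γ = 1/√(1 − 0.803²) = 1/√0.3552 = 1.678
During 57.03 years of lab time, the oscillator's proper time advances by τ = Δt/γ = 57.03/1.678 = 33.99 years = 1.073×10⁹ s.
N = f × τ = 9.193×10⁹ × 1.073×10⁹ = 9.861×10¹⁸.

N = 9.86×10¹⁸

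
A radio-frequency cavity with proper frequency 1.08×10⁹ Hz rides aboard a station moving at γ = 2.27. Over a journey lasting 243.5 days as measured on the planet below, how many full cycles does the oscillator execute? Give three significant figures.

N = 1.00×10¹⁶

γ = 2.27
The oscillator's own cycle count is N = f × τ where τ is the proper time aboard the station. τ = Δt/γ = 243.5/2.270 = 107.3 days = 9.268×10⁶ s.
N = 1.08×10⁹ × 9.268×10⁶ = 1.001×10¹⁶.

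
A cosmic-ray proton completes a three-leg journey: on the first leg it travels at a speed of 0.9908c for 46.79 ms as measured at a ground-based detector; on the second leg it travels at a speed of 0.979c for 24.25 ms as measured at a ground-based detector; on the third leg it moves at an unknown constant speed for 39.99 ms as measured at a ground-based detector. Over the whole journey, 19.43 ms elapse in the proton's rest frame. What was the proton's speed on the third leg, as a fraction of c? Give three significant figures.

Leg 1: γ = 1/√(1 − 0.9908²) = 1/√0.01832 = 7.389; τ_1 = 46.79/7.389 = 6.332 ms.
Leg 2: γ = 1/√(1 − 0.979²) = 1/√0.04156 = 4.905; τ_2 = 24.25/4.905 = 4.944 ms.
Leg 3: speed unknown; τ_3 = 39.99/γ_3.
Total proper time: 6.332 + 4.944 + τ_3 = 19.43, so τ_3 = 19.43 − 11.28 = 8.154 ms.
γ_3 = 39.99/8.154 = 4.904; β = √(1 − 1/γ²) = √0.9584.

β = 0.979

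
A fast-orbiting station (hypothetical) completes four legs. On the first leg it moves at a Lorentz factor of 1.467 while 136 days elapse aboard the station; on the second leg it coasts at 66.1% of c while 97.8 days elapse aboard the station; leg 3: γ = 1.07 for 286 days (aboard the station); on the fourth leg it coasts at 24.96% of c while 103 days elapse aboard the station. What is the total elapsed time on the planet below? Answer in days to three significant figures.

Leg 1: γ = 1.467; Δt_1 = 1.467 × 136 = 199.5 days.
Leg 2: β = 0.661; γ = 1/√(1 − 0.661²) = 1/√0.5631 = 1.333; Δt_2 = 1.333 × 97.8 = 130.3 days.
Leg 3: γ = 1.07; Δt_3 = 1.070 × 286 = 306.0 days.
Leg 4: β = 0.2496; γ = 1/√(1 − 0.2496²) = 1/√0.9377 = 1.033; Δt_4 = 1.033 × 103 = 106.4 days.
Total: 199.5 + 130.3 + 306.0 + 106.4 days.

Δt = 742 days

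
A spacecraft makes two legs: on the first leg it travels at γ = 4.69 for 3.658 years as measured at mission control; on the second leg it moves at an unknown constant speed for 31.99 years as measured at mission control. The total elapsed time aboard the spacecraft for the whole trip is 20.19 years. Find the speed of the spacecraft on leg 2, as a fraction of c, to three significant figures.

β = 0.795

Leg 1: γ = 4.69; τ_1 = 3.658/4.690 = 0.7800 years.
Leg 2: speed unknown; τ_2 = 31.99/γ_2.
Total proper time: 0.7800 + τ_2 = 20.19, so τ_2 = 20.19 − 0.7800 = 19.41 years.
γ_2 = 31.99/19.41 = 1.648; β = √(1 − 1/γ²) = √0.6319.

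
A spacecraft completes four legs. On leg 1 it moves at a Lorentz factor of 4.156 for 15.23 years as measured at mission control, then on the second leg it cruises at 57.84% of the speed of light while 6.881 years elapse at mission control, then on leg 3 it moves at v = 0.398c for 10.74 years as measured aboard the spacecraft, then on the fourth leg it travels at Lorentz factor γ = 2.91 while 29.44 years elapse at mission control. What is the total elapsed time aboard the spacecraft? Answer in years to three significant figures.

τ = 30.1 years

Leg 1: γ = 4.156; τ_1 = 15.23/4.156 = 3.665 years.
Leg 2: β = 0.5784; γ = 1/√(1 − 0.5784²) = 1/√0.6655 = 1.226; τ_2 = 6.881/1.226 = 5.613 years.
Leg 3: 10.74 years is already measured aboard the spacecraft.
Leg 4: γ = 2.91; τ_4 = 29.44/2.910 = 10.12 years.
Total: 3.665 + 5.613 + 10.74 + 10.12 years.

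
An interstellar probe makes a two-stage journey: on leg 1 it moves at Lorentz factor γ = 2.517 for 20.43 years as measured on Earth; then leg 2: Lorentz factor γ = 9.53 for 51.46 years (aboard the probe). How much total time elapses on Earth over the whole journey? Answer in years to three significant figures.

Leg 1: 20.43 years is already measured on Earth.
Leg 2: γ = 9.53; Δt_2 = 9.530 × 51.46 = 490.4 years.
Total: 20.43 + 490.4 years.

Δt = 511 years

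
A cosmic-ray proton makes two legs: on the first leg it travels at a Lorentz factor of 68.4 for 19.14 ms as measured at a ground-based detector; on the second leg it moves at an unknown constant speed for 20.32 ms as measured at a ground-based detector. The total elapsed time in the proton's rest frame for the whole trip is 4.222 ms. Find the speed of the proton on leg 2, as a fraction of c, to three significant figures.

β = 0.981

Leg 1: γ = 68.4; τ_1 = 19.14/68.40 = 0.2798 ms.
Leg 2: speed unknown; τ_2 = 20.32/γ_2.
Total proper time: 0.2798 + τ_2 = 4.222, so τ_2 = 4.222 − 0.2798 = 3.942 ms.
γ_2 = 20.32/3.942 = 5.155; β = √(1 − 1/γ²) = √0.9624.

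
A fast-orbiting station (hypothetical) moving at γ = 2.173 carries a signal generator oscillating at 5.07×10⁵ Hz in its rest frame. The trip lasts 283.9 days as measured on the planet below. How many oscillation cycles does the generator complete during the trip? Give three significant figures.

γ = 2.173
The oscillator's own cycle count is N = f × τ where τ is the proper time aboard the station. τ = Δt/γ = 283.9/2.173 = 130.6 days = 1.129×10⁷ s.
N = 5.07×10⁵ × 1.129×10⁷ = 5.723×10¹².

N = 5.72×10¹²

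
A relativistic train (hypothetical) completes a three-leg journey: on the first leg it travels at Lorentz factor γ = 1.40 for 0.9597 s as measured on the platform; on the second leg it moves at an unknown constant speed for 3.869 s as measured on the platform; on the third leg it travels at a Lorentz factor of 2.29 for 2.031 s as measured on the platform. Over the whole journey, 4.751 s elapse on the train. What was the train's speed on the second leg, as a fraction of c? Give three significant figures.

β = 0.570

Leg 1: γ = 1.40; τ_1 = 0.9597/1.400 = 0.6855 s.
Leg 2: speed unknown; τ_2 = 3.869/γ_2.
Leg 3: γ = 2.29; τ_3 = 2.031/2.290 = 0.8869 s.
Total proper time: 0.6855 + τ_2 + 0.8869 = 4.751, so τ_2 = 4.751 − 1.572 = 3.179 s.
γ_2 = 3.869/3.179 = 1.217; β = √(1 − 1/γ²) = √0.3250.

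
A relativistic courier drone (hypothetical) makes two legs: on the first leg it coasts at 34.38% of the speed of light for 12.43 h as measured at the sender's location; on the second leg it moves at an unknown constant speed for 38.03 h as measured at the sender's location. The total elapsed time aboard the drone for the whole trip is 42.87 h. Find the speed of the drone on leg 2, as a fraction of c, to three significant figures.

β = 0.572

Leg 1: β = 0.3438; γ = 1/√(1 − 0.3438²) = 1/√0.8818 = 1.065; τ_1 = 12.43/1.065 = 11.67 h.
Leg 2: speed unknown; τ_2 = 38.03/γ_2.
Total proper time: 11.67 + τ_2 = 42.87, so τ_2 = 42.87 − 11.67 = 31.20 h.
γ_2 = 38.03/31.20 = 1.219; β = √(1 − 1/γ²) = √0.3270.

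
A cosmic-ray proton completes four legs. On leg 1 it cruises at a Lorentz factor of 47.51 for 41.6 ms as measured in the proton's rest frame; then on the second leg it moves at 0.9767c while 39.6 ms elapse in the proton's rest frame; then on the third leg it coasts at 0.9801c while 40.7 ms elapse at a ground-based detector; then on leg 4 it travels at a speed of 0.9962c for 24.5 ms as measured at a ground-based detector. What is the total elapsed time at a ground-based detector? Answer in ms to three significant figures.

Leg 1: γ = 47.51; Δt_1 = 47.51 × 41.6 = 1976 ms.
Leg 2: γ = 1/√(1 − 0.9767²) = 1/√0.04606 = 4.660; Δt_2 = 4.660 × 39.6 = 184.5 ms.
Leg 3: 40.7 ms is already measured at a ground-based detector.
Leg 4: 24.5 ms is already measured at a ground-based detector.
Total: 1976 + 184.5 + 40.70 + 24.50 ms.

Δt = 2230 ms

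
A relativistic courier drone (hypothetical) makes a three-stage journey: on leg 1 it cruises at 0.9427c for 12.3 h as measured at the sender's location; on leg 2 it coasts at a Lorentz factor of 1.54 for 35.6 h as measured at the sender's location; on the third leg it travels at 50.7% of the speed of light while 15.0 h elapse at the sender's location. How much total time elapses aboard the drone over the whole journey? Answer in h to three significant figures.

τ = 40.1 h

Leg 1: γ = 1/√(1 − 0.9427²) = 1/√0.1113 = 2.997; τ_1 = 12.3/2.997 = 4.104 h.
Leg 2: γ = 1.54; τ_2 = 35.6/1.540 = 23.12 h.
Leg 3: β = 0.507; γ = 1/√(1 − 0.507²) = 1/√0.7430 = 1.160; τ_3 = 15.0/1.160 = 12.93 h.
Total: 4.104 + 23.12 + 12.93 h.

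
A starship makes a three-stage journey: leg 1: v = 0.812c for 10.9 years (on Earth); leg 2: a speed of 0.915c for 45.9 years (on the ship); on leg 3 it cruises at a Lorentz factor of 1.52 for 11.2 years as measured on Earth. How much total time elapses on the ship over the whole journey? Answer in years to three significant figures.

τ = 59.6 years

Leg 1: γ = 1/√(1 − 0.812²) = 1/√0.3407 = 1.713; τ_1 = 10.9/1.713 = 6.362 years.
Leg 2: 45.9 years is already measured on the ship.
Leg 3: γ = 1.52; τ_3 = 11.2/1.520 = 7.368 years.
Total: 6.362 + 45.90 + 7.368 years.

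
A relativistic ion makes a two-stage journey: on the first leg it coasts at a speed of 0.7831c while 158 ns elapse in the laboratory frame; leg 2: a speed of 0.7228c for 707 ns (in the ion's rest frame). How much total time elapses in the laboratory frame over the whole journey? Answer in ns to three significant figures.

Δt = 1180 ns

Leg 1: 158 ns is already measured in the laboratory frame.
Leg 2: γ = 1/√(1 − 0.7228²) = 1/√0.4776 = 1.447; Δt_2 = 1.447 × 707 = 1023 ns.
Total: 158.0 + 1023 ns.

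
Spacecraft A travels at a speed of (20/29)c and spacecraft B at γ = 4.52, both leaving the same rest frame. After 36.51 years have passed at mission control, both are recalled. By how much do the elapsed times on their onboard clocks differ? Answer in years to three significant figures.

A: γ = 1/√(1 − (20/29)²) = 29/21 ≈ 1.381; τ_A = 36.51/1.381 = 26.44 years.
B: γ = 4.52; τ_B = 36.51/4.520 = 8.077 years.

|τ_A − τ_B| = 18.4 years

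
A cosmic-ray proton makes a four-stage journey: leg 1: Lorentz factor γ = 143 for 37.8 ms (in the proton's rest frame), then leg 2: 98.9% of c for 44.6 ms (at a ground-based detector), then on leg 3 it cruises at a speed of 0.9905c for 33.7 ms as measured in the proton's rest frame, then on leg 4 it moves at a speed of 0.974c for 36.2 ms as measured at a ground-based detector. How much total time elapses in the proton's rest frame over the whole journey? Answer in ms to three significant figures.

Leg 1: 37.8 ms is already measured in the proton's rest frame.
Leg 2: β = 0.989; γ = 1/√(1 − 0.989²) = 1/√0.02188 = 6.761; τ_2 = 44.6/6.761 = 6.597 ms.
Leg 3: 33.7 ms is already measured in the proton's rest frame.
Leg 4: γ = 1/√(1 − 0.974²) = 1/√0.05132 = 4.414; τ_4 = 36.2/4.414 = 8.201 ms.
Total: 37.80 + 6.597 + 33.70 + 8.201 ms.

τ = 86.3 ms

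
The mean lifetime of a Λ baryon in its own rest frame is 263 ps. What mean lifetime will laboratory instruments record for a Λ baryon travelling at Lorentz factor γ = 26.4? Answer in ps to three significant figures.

Δt = 6940 ps

γ = 26.4
The rest-frame lifetime is the proper time; the lab measures the dilated interval Δt = γτ₀ = 26.40 × 263 ps.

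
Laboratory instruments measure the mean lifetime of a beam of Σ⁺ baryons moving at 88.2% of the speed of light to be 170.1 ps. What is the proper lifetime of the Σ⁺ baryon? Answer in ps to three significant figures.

τ₀ = 80.2 ps

β = 0.882; γ = 1/√(1 − 0.882²) = 1/√0.2221 = 2.122
The lab-frame lifetime is the dilated interval; the proper lifetime is τ₀ = Δt/γ = 170.1/2.122 ps.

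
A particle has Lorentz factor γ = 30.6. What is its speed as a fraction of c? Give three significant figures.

β = 0.999

β = √(1 − 1/γ²) = √(1 − 1/30.6²) = √(1 − 0.001068) = √0.9989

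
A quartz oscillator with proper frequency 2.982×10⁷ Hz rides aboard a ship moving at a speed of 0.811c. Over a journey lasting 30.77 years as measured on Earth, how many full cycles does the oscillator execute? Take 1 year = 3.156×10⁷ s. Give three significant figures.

γ = 1/√(1 − 0.811²) = 1/√0.3423 = 1.709
The oscillator's own cycle count is N = f × τ where τ is the proper time on the ship. τ = Δt/γ = 30.77/1.709 = 18.00 years = 5.681×10⁸ s.
N = 2.982×10⁷ × 5.681×10⁸ = 1.694×10¹⁶.

N = 1.69×10¹⁶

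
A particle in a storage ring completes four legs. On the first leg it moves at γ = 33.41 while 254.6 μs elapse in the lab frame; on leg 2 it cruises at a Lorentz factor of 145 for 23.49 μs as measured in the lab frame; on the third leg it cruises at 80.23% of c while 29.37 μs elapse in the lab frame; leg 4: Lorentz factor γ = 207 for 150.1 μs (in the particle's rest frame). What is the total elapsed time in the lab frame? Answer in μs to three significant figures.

Δt = 3.14×10⁴ μs

Leg 1: 254.6 μs is already measured in the lab frame.
Leg 2: 23.49 μs is already measured in the lab frame.
Leg 3: 29.37 μs is already measured in the lab frame.
Leg 4: γ = 207; Δt_4 = 207.0 × 150.1 = 3.107×10⁴ μs.
Total: 254.6 + 23.49 + 29.37 + 3.107×10⁴ μs.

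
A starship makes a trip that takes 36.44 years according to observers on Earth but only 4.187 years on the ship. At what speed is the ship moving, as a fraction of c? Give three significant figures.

β = 0.993

The proper time is measured on the ship (both events occur at the ship's location); Δt is measured on Earth. γ = Δt/τ = 36.44/4.187 = 8.703.
β = √(1 − 1/γ²) = √(1 − 0.01320) = √0.9868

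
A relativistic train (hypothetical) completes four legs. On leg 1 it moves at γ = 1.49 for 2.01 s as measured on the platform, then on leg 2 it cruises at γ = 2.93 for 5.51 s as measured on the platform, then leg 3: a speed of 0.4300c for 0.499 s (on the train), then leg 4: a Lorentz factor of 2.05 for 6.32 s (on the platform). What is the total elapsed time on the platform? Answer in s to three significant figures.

Leg 1: 2.01 s is already measured on the platform.
Leg 2: 5.51 s is already measured on the platform.
Leg 3: γ = 1/√(1 − 0.4300²) = 1/√0.8151 = 1.108; Δt_3 = 1.108 × 0.499 = 0.5527 s.
Leg 4: 6.32 s is already measured on the platform.
Total: 2.010 + 5.510 + 0.5527 + 6.320 s.

Δt = 14.4 s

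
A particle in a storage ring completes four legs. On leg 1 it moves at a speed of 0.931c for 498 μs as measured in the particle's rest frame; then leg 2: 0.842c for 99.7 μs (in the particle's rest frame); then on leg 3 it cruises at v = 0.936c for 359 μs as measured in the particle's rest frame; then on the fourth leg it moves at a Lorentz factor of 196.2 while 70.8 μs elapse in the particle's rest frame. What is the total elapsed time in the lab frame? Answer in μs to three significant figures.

Δt = 1.65×10⁴ μs

Leg 1: γ = 1/√(1 − 0.931²) = 1/√0.1332 = 2.740; Δt_1 = 2.740 × 498 = 1364 μs.
Leg 2: γ = 1/√(1 − 0.842²) = 1/√0.2910 = 1.854; Δt_2 = 1.854 × 99.7 = 184.8 μs.
Leg 3: γ = 1/√(1 − 0.936²) = 1/√0.1239 = 2.841; Δt_3 = 2.841 × 359 = 1020 μs.
Leg 4: γ = 196.2; Δt_4 = 196.2 × 70.8 = 1.389×10⁴ μs.
Total: 1364 + 184.8 + 1020 + 1.389×10⁴ μs.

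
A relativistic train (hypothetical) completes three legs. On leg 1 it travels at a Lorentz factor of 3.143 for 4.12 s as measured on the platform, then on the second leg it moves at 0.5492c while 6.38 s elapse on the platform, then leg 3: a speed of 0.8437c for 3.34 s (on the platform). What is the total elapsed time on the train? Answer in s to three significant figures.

Leg 1: γ = 3.143; τ_1 = 4.12/3.143 = 1.311 s.
Leg 2: γ = 1/√(1 − 0.5492²) = 1/√0.6984 = 1.197; τ_2 = 6.38/1.197 = 5.332 s.
Leg 3: γ = 1/√(1 − 0.8437²) = 1/√0.2882 = 1.863; τ_3 = 3.34/1.863 = 1.793 s.
Total: 1.311 + 5.332 + 1.793 s.

τ = 8.44 s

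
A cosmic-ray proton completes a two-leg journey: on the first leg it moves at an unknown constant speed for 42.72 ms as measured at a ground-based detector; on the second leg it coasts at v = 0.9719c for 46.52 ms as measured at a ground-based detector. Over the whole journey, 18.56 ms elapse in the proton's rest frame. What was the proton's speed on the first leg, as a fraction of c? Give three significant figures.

β = 0.984

Leg 1: speed unknown; τ_1 = 42.72/γ_1.
Leg 2: γ = 1/√(1 − 0.9719²) = 1/√0.05541 = 4.248; τ_2 = 46.52/4.248 = 10.95 ms.
Total proper time: τ_1 + 10.95 = 18.56, so τ_1 = 18.56 − 10.95 = 7.609 ms.
γ_1 = 42.72/7.609 = 5.614; β = √(1 − 1/γ²) = √0.9683.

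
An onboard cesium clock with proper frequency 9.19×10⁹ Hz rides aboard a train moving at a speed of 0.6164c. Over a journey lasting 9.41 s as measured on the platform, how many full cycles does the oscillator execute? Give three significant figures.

N = 6.81×10¹⁰

γ = 1/√(1 − 0.6164²) = 1/√0.6201 = 1.270
The oscillator's own cycle count is N = f × τ where τ is the proper time on the train. τ = Δt/γ = 9.41/1.270 = 7.410 s = 7.410×10⁰ s.
N = 9.19×10⁹ × 7.410×10⁰ = 6.810×10¹⁰.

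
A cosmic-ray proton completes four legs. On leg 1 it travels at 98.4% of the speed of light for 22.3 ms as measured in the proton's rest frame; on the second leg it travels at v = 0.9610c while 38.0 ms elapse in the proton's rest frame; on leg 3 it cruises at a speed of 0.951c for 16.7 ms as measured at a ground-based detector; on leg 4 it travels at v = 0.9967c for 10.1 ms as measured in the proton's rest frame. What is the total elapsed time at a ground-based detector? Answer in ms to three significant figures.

Leg 1: β = 0.984; γ = 1/√(1 − 0.984²) = 1/√0.03174 = 5.613; Δt_1 = 5.613 × 22.3 = 125.2 ms.
Leg 2: γ = 1/√(1 − 0.9610²) = 1/√0.07648 = 3.616; Δt_2 = 3.616 × 38.0 = 137.4 ms.
Leg 3: 16.7 ms is already measured at a ground-based detector.
Leg 4: γ = 1/√(1 − 0.9967²) = 1/√0.006589 = 12.32; Δt_4 = 12.32 × 10.1 = 124.4 ms.
Total: 125.2 + 137.4 + 16.70 + 124.4 ms.

Δt = 404 ms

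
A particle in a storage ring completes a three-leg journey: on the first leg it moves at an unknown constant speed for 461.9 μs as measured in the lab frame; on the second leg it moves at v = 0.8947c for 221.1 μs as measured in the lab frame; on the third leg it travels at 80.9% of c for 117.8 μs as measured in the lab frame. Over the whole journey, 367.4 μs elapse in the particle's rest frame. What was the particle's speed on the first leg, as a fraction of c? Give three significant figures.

β = 0.902

Leg 1: speed unknown; τ_1 = 461.9/γ_1.
Leg 2: γ = 1/√(1 − 0.8947²) = 1/√0.1995 = 2.239; τ_2 = 221.1/2.239 = 98.76 μs.
Leg 3: β = 0.809; γ = 1/√(1 − 0.809²) = 1/√0.3455 = 1.701; τ_3 = 117.8/1.701 = 69.24 μs.
Total proper time: τ_1 + 98.76 + 69.24 = 367.4, so τ_1 = 367.4 − 168.0 = 199.4 μs.
γ_1 = 461.9/199.4 = 2.316; β = √(1 − 1/γ²) = √0.8136.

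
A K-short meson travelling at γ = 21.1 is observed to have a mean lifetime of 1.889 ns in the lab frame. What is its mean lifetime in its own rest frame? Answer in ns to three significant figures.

γ = 21.1
The lab-frame lifetime is the dilated interval; the proper lifetime is τ₀ = Δt/γ = 1.889/21.10 ns.

τ₀ = 0.0895 ns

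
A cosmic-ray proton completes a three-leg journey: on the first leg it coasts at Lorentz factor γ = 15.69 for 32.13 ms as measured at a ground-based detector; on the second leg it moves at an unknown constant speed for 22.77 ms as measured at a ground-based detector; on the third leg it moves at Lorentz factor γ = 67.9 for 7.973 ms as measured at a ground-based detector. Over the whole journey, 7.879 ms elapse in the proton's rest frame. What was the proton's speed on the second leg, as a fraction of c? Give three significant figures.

Leg 1: γ = 15.69; τ_1 = 32.13/15.69 = 2.048 ms.
Leg 2: speed unknown; τ_2 = 22.77/γ_2.
Leg 3: γ = 67.9; τ_3 = 7.973/67.90 = 0.1174 ms.
Total proper time: 2.048 + τ_2 + 0.1174 = 7.879, so τ_2 = 7.879 − 2.165 = 5.714 ms.
γ_2 = 22.77/5.714 = 3.985; β = √(1 − 1/γ²) = √0.9370.

β = 0.968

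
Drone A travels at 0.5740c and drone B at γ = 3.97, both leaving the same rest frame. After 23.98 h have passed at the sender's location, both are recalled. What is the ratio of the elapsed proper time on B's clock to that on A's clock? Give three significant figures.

A: γ = 1/√(1 − 0.5740²) = 1/√0.6705 = 1.221. B: γ = 3.97.
τ_A/τ_B = γ_B/γ_A = 3.970/1.221 = 3.251, so τ_B/τ_A = 0.3076.

τ_B/τ_A = 0.308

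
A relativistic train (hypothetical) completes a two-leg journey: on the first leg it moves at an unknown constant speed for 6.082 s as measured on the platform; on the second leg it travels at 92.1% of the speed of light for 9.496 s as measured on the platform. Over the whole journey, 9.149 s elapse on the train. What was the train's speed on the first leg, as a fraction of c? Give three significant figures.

Leg 1: speed unknown; τ_1 = 6.082/γ_1.
Leg 2: β = 0.921; γ = 1/√(1 − 0.921²) = 1/√0.1518 = 2.567; τ_2 = 9.496/2.567 = 3.699 s.
Total proper time: τ_1 + 3.699 = 9.149, so τ_1 = 9.149 − 3.699 = 5.450 s.
γ_1 = 6.082/5.450 = 1.116; β = √(1 − 1/γ²) = √0.1971.

β = 0.444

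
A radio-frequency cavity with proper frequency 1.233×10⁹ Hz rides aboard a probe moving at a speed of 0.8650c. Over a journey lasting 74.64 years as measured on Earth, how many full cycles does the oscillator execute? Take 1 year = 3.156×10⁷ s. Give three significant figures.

γ = 1/√(1 − 0.8650²) = 1/√0.2518 = 1.993
The oscillator's own cycle count is N = f × τ where τ is the proper time aboard the probe. τ = Δt/γ = 74.64/1.993 = 37.45 years = 1.182×10⁹ s.
N = 1.233×10⁹ × 1.182×10⁹ = 1.457×10¹⁸.

N = 1.46×10¹⁸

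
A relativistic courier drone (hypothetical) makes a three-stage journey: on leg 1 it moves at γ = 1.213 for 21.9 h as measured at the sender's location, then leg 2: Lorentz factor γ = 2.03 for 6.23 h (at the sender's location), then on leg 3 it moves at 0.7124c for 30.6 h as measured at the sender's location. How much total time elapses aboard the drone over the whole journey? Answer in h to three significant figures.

Leg 1: γ = 1.213; τ_1 = 21.9/1.213 = 18.05 h.
Leg 2: γ = 2.03; τ_2 = 6.23/2.030 = 3.069 h.
Leg 3: γ = 1/√(1 − 0.7124²) = 1/√0.4925 = 1.425; τ_3 = 30.6/1.425 = 21.47 h.
Total: 18.05 + 3.069 + 21.47 h.

τ = 42.6 h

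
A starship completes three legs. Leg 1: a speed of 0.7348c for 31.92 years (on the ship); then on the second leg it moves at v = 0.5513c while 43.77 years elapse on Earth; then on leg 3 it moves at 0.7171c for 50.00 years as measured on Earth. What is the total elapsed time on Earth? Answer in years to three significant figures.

Leg 1: γ = 1/√(1 − 0.7348²) = 1/√0.4601 = 1.474; Δt_1 = 1.474 × 31.92 = 47.06 years.
Leg 2: 43.77 years is already measured on Earth.
Leg 3: 50.00 years is already measured on Earth.
Total: 47.06 + 43.77 + 50.00 years.

Δt = 141 years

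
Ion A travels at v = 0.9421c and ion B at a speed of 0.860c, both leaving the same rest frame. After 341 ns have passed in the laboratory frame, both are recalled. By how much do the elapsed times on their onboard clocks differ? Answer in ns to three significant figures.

|τ_A − τ_B| = 59.7 ns

A: γ = 1/√(1 − 0.9421²) = 1/√0.1124 = 2.982; τ_A = 341/2.982 = 114.3 ns.
B: γ = 1/√(1 − 0.860²) = 1/√0.2604 = 1.960; τ_B = 341/1.960 = 174.0 ns.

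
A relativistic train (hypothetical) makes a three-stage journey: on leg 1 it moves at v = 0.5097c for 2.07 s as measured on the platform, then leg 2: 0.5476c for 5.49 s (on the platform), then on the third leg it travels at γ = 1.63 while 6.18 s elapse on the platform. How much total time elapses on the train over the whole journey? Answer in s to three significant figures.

τ = 10.2 s

Leg 1: γ = 1/√(1 − 0.5097²) = 1/√0.7402 = 1.162; τ_1 = 2.07/1.162 = 1.781 s.
Leg 2: γ = 1/√(1 − 0.5476²) = 1/√0.7001 = 1.195; τ_2 = 5.49/1.195 = 4.594 s.
Leg 3: γ = 1.63; τ_3 = 6.18/1.630 = 3.791 s.
Total: 1.781 + 4.594 + 3.791 s.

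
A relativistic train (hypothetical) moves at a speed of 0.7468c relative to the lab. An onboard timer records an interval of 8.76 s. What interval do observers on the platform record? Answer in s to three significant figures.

Δt = 13.2 s

γ = 1/√(1 − 0.7468²) = 1/√0.4423 = 1.504
The interval measured on the train is the proper time (both events occur at the same place in that frame); the lab-frame interval is Δt = γτ = 1.504 × 8.76 s.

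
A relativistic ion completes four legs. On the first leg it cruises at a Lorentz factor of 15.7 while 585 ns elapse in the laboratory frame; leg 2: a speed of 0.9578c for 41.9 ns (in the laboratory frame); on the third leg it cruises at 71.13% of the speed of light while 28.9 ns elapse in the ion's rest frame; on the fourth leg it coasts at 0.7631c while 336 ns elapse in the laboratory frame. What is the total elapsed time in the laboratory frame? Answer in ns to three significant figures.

Leg 1: 585 ns is already measured in the laboratory frame.
Leg 2: 41.9 ns is already measured in the laboratory frame.
Leg 3: β = 0.7113; γ = 1/√(1 − 0.7113²) = 1/√0.4941 = 1.423; Δt_3 = 1.423 × 28.9 = 41.12 ns.
Leg 4: 336 ns is already measured in the laboratory frame.
Total: 585.0 + 41.90 + 41.12 + 336.0 ns.

Δt = 1000 ns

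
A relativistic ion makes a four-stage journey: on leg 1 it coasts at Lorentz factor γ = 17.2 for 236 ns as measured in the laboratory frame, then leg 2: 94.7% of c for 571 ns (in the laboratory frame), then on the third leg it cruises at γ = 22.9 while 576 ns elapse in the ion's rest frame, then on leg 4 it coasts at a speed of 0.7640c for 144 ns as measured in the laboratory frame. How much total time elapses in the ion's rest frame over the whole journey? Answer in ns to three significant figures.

Leg 1: γ = 17.2; τ_1 = 236/17.20 = 13.72 ns.
Leg 2: β = 0.947; γ = 1/√(1 − 0.947²) = 1/√0.1032 = 3.113; τ_2 = 571/3.113 = 183.4 ns.
Leg 3: 576 ns is already measured in the ion's rest frame.
Leg 4: γ = 1/√(1 − 0.7640²) = 1/√0.4163 = 1.550; τ_4 = 144/1.550 = 92.91 ns.
Total: 13.72 + 183.4 + 576.0 + 92.91 ns.

τ = 866 ns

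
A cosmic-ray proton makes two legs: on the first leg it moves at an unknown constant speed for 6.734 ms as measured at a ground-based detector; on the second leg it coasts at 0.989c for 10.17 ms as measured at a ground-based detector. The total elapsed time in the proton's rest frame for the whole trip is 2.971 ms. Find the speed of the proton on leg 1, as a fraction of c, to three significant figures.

β = 0.976

Leg 1: speed unknown; τ_1 = 6.734/γ_1.
Leg 2: γ = 1/√(1 − 0.989²) = 1/√0.02188 = 6.761; τ_2 = 10.17/6.761 = 1.504 ms.
Total proper time: τ_1 + 1.504 = 2.971, so τ_1 = 2.971 − 1.504 = 1.467 ms.
γ_1 = 6.734/1.467 = 4.591; β = √(1 − 1/γ²) = √0.9526.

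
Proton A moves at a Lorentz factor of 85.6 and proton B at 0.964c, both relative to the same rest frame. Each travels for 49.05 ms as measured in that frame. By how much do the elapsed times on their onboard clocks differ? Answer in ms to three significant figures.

|τ_A − τ_B| = 12.5 ms

A: γ = 85.6; τ_A = 49.05/85.60 = 0.5730 ms.
B: γ = 1/√(1 − 0.964²) = 1/√0.07070 = 3.761; τ_B = 49.05/3.761 = 13.04 ms.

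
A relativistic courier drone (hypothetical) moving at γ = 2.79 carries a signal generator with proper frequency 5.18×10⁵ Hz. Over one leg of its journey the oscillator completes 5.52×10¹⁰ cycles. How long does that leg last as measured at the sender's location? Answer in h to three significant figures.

γ = 2.79
Proper time for N cycles: τ = N/f = 5.52×10¹⁰/(5.18×10⁵) = 1.066×10⁵ s = 29.60 h.
Lab-frame duration Δt = γτ = 2.790 × 29.60 = 82.59 h.

Δt = 82.6 h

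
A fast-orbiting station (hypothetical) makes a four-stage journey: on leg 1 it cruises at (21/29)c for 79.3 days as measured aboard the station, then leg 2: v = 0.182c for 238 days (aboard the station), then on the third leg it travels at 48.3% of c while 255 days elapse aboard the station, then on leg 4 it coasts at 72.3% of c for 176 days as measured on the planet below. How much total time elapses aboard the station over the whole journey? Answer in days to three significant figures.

τ = 694 days

Leg 1: 79.3 days is already measured aboard the station.
Leg 2: 238 days is already measured aboard the station.
Leg 3: 255 days is already measured aboard the station.
Leg 4: β = 0.723; γ = 1/√(1 − 0.723²) = 1/√0.4773 = 1.447; τ_4 = 176/1.447 = 121.6 days.
Total: 79.30 + 238.0 + 255.0 + 121.6 days.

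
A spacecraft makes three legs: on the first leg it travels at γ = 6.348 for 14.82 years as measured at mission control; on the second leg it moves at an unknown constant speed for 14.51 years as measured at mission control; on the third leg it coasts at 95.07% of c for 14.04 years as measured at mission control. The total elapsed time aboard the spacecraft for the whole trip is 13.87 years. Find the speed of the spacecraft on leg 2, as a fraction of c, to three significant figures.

Leg 1: γ = 6.348; τ_1 = 14.82/6.348 = 2.335 years.
Leg 2: speed unknown; τ_2 = 14.51/γ_2.
Leg 3: β = 0.9507; γ = 1/√(1 − 0.9507²) = 1/√0.09617 = 3.225; τ_3 = 14.04/3.225 = 4.354 years.
Total proper time: 2.335 + τ_2 + 4.354 = 13.87, so τ_2 = 13.87 − 6.689 = 7.181 years.
γ_2 = 14.51/7.181 = 2.020; β = √(1 − 1/γ²) = √0.7550.

β = 0.869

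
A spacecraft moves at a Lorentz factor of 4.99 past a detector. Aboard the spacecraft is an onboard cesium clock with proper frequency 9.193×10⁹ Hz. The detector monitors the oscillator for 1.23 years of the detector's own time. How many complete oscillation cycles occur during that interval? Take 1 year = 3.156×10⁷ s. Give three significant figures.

N = 7.15×10¹⁶

γ = 4.99
During 1.23 years of lab time, the oscillator's proper time advances by τ = Δt/γ = 1.23/4.990 = 0.2465 years = 7.779×10⁶ s.
N = f × τ = 9.193×10⁹ × 7.779×10⁶ = 7.152×10¹⁶.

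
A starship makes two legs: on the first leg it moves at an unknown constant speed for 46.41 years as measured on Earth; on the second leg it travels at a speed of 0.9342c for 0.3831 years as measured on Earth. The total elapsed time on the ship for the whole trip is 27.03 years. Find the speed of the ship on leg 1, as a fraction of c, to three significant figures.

Leg 1: speed unknown; τ_1 = 46.41/γ_1.
Leg 2: γ = 1/√(1 − 0.9342²) = 1/√0.1273 = 2.803; τ_2 = 0.3831/2.803 = 0.1367 years.
Total proper time: τ_1 + 0.1367 = 27.03, so τ_1 = 27.03 − 0.1367 = 26.89 years.
γ_1 = 46.41/26.89 = 1.726; β = √(1 − 1/γ²) = √0.6642.

β = 0.815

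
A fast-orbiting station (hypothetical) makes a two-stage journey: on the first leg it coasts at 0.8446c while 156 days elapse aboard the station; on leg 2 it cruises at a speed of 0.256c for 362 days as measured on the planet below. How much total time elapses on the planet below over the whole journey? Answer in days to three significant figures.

Δt = 653 days

Leg 1: γ = 1/√(1 − 0.8446²) = 1/√0.2867 = 1.868; Δt_1 = 1.868 × 156 = 291.4 days.
Leg 2: 362 days is already measured on the planet below.
Total: 291.4 + 362.0 days.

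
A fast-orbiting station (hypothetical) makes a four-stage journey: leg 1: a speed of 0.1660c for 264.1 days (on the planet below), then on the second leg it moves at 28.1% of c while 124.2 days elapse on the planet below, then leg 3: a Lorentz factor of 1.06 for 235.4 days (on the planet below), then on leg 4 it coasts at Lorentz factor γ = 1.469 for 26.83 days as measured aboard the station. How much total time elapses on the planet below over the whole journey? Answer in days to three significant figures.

Δt = 663 days

Leg 1: 264.1 days is already measured on the planet below.
Leg 2: 124.2 days is already measured on the planet below.
Leg 3: 235.4 days is already measured on the planet below.
Leg 4: γ = 1.469; Δt_4 = 1.469 × 26.83 = 39.41 days.
Total: 264.1 + 124.2 + 235.4 + 39.41 days.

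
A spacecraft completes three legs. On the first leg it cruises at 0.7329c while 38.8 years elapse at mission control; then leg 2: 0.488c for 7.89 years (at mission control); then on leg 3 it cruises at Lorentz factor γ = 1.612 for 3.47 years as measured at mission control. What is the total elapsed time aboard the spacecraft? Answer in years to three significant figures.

τ = 35.4 years

Leg 1: γ = 1/√(1 − 0.7329²) = 1/√0.4629 = 1.470; τ_1 = 38.8/1.470 = 26.40 years.
Leg 2: γ = 1/√(1 − 0.488²) = 1/√0.7619 = 1.146; τ_2 = 7.89/1.146 = 6.887 years.
Leg 3: γ = 1.612; τ_3 = 3.47/1.612 = 2.153 years.
Total: 26.40 + 6.887 + 2.153 years.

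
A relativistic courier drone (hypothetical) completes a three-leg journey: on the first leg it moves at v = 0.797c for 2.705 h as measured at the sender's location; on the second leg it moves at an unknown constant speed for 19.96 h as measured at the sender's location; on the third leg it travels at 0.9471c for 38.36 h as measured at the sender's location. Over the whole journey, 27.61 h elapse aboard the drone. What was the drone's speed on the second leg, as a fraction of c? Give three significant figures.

β = 0.729

Leg 1: γ = 1/√(1 − 0.797²) = 1/√0.3648 = 1.656; τ_1 = 2.705/1.656 = 1.634 h.
Leg 2: speed unknown; τ_2 = 19.96/γ_2.
Leg 3: γ = 1/√(1 − 0.9471²) = 1/√0.1030 = 3.116; τ_3 = 38.36/3.116 = 12.31 h.
Total proper time: 1.634 + τ_2 + 12.31 = 27.61, so τ_2 = 27.61 − 13.94 = 13.67 h.
γ_2 = 19.96/13.67 = 1.461; β = √(1 − 1/γ²) = √0.5313.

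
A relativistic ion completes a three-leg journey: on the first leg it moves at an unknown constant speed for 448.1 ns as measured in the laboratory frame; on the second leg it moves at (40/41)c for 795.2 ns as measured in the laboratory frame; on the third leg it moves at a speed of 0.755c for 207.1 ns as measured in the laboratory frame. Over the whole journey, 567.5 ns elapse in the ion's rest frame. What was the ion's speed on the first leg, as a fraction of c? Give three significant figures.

β = 0.819

Leg 1: speed unknown; τ_1 = 448.1/γ_1.
Leg 2: γ = 1/√(1 − (40/41)²) = 41/9 ≈ 4.556; τ_2 = 795.2/4.556 = 174.6 ns.
Leg 3: γ = 1/√(1 − 0.755²) = 1/√0.4300 = 1.525; τ_3 = 207.1/1.525 = 135.8 ns.
Total proper time: τ_1 + 174.6 + 135.8 = 567.5, so τ_1 = 567.5 − 310.4 = 257.1 ns.
γ_1 = 448.1/257.1 = 1.743; β = √(1 − 1/γ²) = √0.6707.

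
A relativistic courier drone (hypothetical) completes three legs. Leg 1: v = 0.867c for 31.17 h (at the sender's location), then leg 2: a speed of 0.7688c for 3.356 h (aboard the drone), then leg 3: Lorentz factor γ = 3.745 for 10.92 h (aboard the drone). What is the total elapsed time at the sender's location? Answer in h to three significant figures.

Δt = 77.3 h

Leg 1: 31.17 h is already measured at the sender's location.
Leg 2: γ = 1/√(1 − 0.7688²) = 1/√0.4089 = 1.564; Δt_2 = 1.564 × 3.356 = 5.248 h.
Leg 3: γ = 3.745; Δt_3 = 3.745 × 10.92 = 40.90 h.
Total: 31.17 + 5.248 + 40.90 h.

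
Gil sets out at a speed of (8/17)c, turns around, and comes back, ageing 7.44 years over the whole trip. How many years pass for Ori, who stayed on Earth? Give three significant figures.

Δt = 8.43 years

γ = 1/√(1 − (8/17)²) = 17/15 ≈ 1.133
Earth-frame duration is the dilated interval: Δt = γτ = 1.133 × 7.44 years.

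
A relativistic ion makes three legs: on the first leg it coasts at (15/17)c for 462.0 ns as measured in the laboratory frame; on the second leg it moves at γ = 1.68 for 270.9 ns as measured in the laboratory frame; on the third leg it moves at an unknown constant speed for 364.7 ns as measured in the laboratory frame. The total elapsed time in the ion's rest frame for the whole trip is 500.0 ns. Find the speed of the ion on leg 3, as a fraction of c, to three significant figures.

Leg 1: γ = 1/√(1 − (15/17)²) = 17/8 = 2.125; τ_1 = 462.0/2.125 = 217.4 ns.
Leg 2: γ = 1.68; τ_2 = 270.9/1.680 = 161.2 ns.
Leg 3: speed unknown; τ_3 = 364.7/γ_3.
Total proper time: 217.4 + 161.2 + τ_3 = 500.0, so τ_3 = 500.0 − 378.7 = 121.3 ns.
γ_3 = 364.7/121.3 = 3.006; β = √(1 − 1/γ²) = √0.8893.

β = 0.943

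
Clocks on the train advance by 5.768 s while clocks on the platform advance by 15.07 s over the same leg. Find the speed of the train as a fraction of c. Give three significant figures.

β = 0.924

The proper time is measured on the train (both events occur at the train's location); Δt is measured on the platform. γ = Δt/τ = 15.07/5.768 = 2.613.
β = √(1 − 1/γ²) = √(1 − 0.1465) = √0.8535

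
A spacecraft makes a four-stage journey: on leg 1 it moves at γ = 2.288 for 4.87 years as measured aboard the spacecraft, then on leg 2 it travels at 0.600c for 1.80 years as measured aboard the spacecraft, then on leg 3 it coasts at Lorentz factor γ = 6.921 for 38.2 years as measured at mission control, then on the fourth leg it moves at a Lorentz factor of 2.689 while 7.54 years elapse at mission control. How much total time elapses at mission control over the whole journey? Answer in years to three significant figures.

Δt = 59.1 years

Leg 1: γ = 2.288; Δt_1 = 2.288 × 4.87 = 11.14 years.
Leg 2: γ = 1/√(1 − 0.600²) = 5/4 = 1.250; Δt_2 = 1.250 × 1.80 = 2.250 years.
Leg 3: 38.2 years is already measured at mission control.
Leg 4: 7.54 years is already measured at mission control.
Total: 11.14 + 2.250 + 38.20 + 7.540 years.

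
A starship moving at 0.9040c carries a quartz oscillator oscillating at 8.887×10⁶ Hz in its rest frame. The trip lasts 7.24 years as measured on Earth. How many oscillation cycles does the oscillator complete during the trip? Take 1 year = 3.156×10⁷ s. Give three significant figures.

γ = 1/√(1 − 0.9040²) = 1/√0.1828 = 2.339
The oscillator's own cycle count is N = f × τ where τ is the proper time on the ship. τ = Δt/γ = 7.24/2.339 = 3.095 years = 9.769×10⁷ s.
N = 8.887×10⁶ × 9.769×10⁷ = 8.682×10¹⁴.

N = 8.68×10¹⁴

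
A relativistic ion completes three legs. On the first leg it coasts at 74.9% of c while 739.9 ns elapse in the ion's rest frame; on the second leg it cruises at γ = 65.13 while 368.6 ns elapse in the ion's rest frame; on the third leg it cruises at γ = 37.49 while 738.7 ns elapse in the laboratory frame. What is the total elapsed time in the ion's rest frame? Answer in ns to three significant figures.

τ = 1130 ns

Leg 1: 739.9 ns is already measured in the ion's rest frame.
Leg 2: 368.6 ns is already measured in the ion's rest frame.
Leg 3: γ = 37.49; τ_3 = 738.7/37.49 = 19.70 ns.
Total: 739.9 + 368.6 + 19.70 ns.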